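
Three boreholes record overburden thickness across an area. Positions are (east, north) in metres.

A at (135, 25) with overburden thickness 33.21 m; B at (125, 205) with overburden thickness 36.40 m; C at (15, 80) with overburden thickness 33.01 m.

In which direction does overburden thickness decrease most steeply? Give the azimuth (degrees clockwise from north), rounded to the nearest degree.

With d = a·x + b·y + c and A as origin, the differences give:
  (-10)·a + 180·b = +3.19
  (-120)·a + 55·b = -0.20
Eliminate b (×55 and ×180, subtract): 21050·a = 211.450 → a = ∂d/∂x = +0.01005
Back-substitute: b = ∂d/∂y = +0.01828.
Steepest decrease is along −∇f: components (-0.01005 E, -0.01828 N).
Azimuth = atan2(-0.01005, -0.01828) = 208.8° ≈ 209°.

209°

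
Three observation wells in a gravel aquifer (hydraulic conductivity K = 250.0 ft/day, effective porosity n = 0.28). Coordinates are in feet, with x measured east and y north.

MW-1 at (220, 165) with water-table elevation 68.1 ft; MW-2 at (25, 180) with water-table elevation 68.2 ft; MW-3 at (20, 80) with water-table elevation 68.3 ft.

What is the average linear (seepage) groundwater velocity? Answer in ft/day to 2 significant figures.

1.0 ft/day

Differences from MW-1: to MW-2 (Δx, Δy, Δh) = (-195, 15, +0.1); to MW-3 = (-200, -85, +0.2).
Solve a·Δx + b·Δy = Δh: det = (-195)·(-85) − (-200)·15 = 19575.
∂h/∂x = [(+0.1)·(-85) − (+0.2)·15] / 19575 = -0.0005875
∂h/∂y = [(-195)·(+0.2) − (-200)·(+0.1)] / 19575 = -0.0009706
|∇h| = √(-0.0005875² + -0.0009706²) = 0.001135
Seepage velocity v = K·i/n = 250.0 × 0.001135 / 0.28 = 1.013 ft/day.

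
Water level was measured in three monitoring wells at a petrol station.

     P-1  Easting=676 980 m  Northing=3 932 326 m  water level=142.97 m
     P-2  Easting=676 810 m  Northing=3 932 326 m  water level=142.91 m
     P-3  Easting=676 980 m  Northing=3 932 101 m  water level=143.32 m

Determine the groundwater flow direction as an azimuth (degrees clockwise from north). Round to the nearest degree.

∂h/∂x = (142.91 − 142.97) / (676810 − 676980) = +0.0003529
∂h/∂y = (143.32 − 142.97) / (3932101 − 3932326) = -0.001556
Flow direction (−∇h) has components (-0.0003529 E, +0.001556 N).
Azimuth = atan2(E, N) = atan2(-0.0003529, +0.001556) = 347.2° ≈ 347°.

347°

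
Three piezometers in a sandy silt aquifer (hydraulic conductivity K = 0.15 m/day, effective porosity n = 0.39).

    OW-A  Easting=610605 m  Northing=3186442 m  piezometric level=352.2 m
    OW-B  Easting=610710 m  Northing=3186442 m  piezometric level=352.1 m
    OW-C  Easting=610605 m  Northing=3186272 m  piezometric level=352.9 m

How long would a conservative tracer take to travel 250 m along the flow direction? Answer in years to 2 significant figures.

∂h/∂x = (352.1 − 352.2) / (610710 − 610605) = -0.0009524
∂h/∂y = (352.9 − 352.2) / (3186272 − 3186442) = -0.004118
|∇h| = √(-0.0009524² + -0.004118²) = 0.004227
Seepage velocity v = K·i/n = 0.15 × 0.004227 / 0.39 = 0.001626 m/day.
t = 250 / 0.001626 = 1.538e+05 days = 421 years.

420 years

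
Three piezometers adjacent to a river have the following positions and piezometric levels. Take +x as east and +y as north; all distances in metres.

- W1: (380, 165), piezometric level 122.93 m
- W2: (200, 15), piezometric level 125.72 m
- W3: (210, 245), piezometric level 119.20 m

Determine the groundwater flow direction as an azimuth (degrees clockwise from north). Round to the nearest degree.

Taking W1 as reference: W2−W1 = (-180, -150, +2.79); W3−W1 = (-170, 80, -3.73).
Solve a·Δx + b·Δy = Δh: det = (-180)·80 − (-170)·(-150) = -39900.
∂h/∂x = [(+2.79)·80 − (-3.73)·(-150)] / -39900 = +0.008429
∂h/∂y = [(-180)·(-3.73) − (-170)·(+2.79)] / -39900 = -0.02871
Flow direction (−∇h) has components (-0.008429 E, +0.02871 N).
Azimuth = atan2(E, N) = atan2(-0.008429, +0.02871) = 343.6° ≈ 344°.

344°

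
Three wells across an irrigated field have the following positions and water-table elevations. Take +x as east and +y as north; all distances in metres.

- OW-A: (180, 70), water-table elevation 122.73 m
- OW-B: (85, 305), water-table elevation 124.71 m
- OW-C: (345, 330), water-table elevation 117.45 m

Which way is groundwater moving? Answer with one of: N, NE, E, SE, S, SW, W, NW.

Three-point gradient (reference OW-A): Δ to OW-B = (-95, 235, +1.98), Δ to OW-C = (165, 260, -5.28).
∂h/∂x = -0.02766, ∂h/∂y = -0.002755 (det = -63475).
Flow = −∇h = (+0.02766 east, +0.002755 north), which points east.

E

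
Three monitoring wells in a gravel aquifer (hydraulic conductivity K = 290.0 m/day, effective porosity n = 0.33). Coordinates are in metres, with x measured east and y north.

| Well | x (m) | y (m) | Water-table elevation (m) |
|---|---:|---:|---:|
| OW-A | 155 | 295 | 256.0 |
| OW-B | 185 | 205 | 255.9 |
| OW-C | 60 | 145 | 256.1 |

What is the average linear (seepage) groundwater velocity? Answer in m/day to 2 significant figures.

1.7 m/day

Differences from OW-A: to OW-B (Δx, Δy, Δh) = (30, -90, -0.1); to OW-C = (-95, -150, +0.1).
Determinant of the coordinate differences = 30·(-150) − (-95)·(-90) = -13050.
∂h/∂x = [(-0.1)·(-150) − (+0.1)·(-90)] / -13050 = -0.001839
∂h/∂y = [30·(+0.1) − (-95)·(-0.1)] / -13050 = +0.0004981
|∇h| = √(-0.001839² + 0.0004981²) = 0.001905
Seepage velocity v = K·i/n = 290.0 × 0.001905 / 0.33 = 1.674 m/day.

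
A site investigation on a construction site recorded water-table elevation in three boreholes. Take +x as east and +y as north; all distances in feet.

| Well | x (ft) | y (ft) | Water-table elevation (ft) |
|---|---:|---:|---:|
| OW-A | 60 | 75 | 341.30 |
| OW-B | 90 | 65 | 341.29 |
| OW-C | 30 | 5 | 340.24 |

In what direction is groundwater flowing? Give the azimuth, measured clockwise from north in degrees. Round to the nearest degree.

197°

Taking OW-A as reference: OW-B−OW-A = (30, -10, -0.01); OW-C−OW-A = (-30, -70, -1.06).
Determinant of the coordinate differences = 30·(-70) − (-30)·(-10) = -2400.
∂h/∂x = [(-0.01)·(-70) − (-1.06)·(-10)] / -2400 = +0.004125
∂h/∂y = [30·(-1.06) − (-30)·(-0.01)] / -2400 = +0.01337
Flow direction (−∇h) has components (-0.004125 E, -0.01337 N).
Azimuth = atan2(E, N) = atan2(-0.004125, -0.01337) = 197.1° ≈ 197°.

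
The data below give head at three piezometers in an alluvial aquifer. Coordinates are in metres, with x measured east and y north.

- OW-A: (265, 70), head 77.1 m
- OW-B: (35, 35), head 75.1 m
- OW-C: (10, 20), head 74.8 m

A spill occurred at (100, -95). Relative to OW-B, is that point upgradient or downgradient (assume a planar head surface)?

Differences from OW-A: to OW-B (Δx, Δy, Δh) = (-230, -35, -2.0); to OW-C = (-255, -50, -2.3).
Determinant of the coordinate differences = (-230)·(-50) − (-255)·(-35) = 2575.
∂h/∂x = [(-2.0)·(-50) − (-2.3)·(-35)] / 2575 = +0.007573
∂h/∂y = [(-230)·(-2.3) − (-255)·(-2.0)] / 2575 = +0.007379
Head at (100, -95) = 77.1 + (+0.007573)·(-165) + (+0.007379)·(-165) = 74.63 m.
That is lower than the 75.1 m at OW-B, so the point is downgradient.

downgradient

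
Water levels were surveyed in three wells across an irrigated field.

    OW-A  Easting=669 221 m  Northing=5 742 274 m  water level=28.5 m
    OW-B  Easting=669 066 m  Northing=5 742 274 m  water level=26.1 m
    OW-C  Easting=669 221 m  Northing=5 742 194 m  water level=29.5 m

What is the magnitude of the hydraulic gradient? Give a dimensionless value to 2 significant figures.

∂h/∂x = (26.1 − 28.5) / (669066 − 669221) = +0.01548
∂h/∂y = (29.5 − 28.5) / (5742194 − 5742274) = -0.01250
|∇h| = √(0.01548² + -0.01250²) = 0.0199

0.020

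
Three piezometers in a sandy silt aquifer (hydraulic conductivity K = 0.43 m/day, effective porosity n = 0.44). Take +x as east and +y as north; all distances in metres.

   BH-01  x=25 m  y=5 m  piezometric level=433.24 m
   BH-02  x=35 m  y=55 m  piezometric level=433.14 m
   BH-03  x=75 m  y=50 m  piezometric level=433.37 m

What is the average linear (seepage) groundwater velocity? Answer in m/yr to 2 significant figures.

2.2 m/yr

Taking BH-01 as reference: BH-02−BH-01 = (10, 50, -0.10); BH-03−BH-01 = (50, 45, +0.13).
Solve a·Δx + b·Δy = Δh: det = 10·45 − 50·50 = -2050.
∂h/∂x = [(-0.10)·45 − (+0.13)·50] / -2050 = +0.005366
∂h/∂y = [10·(+0.13) − 50·(-0.10)] / -2050 = -0.003073
|∇h| = √(0.005366² + -0.003073²) = 0.006184
Seepage velocity v = K·i/n = 0.43 × 0.006184 / 0.44 = 0.006043 m/day = 2.207 m/yr.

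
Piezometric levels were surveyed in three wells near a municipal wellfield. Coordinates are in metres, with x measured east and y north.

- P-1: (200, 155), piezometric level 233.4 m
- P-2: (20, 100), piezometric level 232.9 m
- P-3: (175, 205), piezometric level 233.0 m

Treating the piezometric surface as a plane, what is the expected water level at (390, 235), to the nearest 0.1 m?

With h = a·x + b·y + c and P-1 as origin, the differences give:
  (-180)·a + (-55)·b = -0.5
  (-25)·a + 50·b = -0.4
Eliminate b (×50 and ×(-55), subtract): -10375·a = -47.00 → a = ∂h/∂x = +0.004530
Back-substitute: b = ∂h/∂y = -0.005735.
h(390, 235) = 233.4 + (+0.004530)·(190) + (-0.005735)·(80) = 233.4 +0.861 -0.459 = 233.802 m.

233.8 m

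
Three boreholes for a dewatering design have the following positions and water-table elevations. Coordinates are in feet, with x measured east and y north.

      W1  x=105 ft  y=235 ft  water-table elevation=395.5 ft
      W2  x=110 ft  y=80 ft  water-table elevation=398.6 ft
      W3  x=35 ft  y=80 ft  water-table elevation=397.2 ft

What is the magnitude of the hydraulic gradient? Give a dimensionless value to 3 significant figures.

0.0269

With h = a·x + b·y + c and W1 as origin, the differences give:
  5·a + (-155)·b = +3.1
  (-70)·a + (-155)·b = +1.7
Eliminate b (×(-155) and ×(-155), subtract): -11625·a = -217.00 → a = ∂h/∂x = +0.01867
Back-substitute: b = ∂h/∂y = -0.01940.
|∇h| = √(0.01867² + -0.01940²) = 0.02692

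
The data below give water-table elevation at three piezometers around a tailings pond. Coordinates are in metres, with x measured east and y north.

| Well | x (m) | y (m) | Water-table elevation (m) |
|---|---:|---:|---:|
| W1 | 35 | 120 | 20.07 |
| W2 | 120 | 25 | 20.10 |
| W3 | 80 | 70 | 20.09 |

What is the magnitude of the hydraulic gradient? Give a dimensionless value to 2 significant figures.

0.021

Differences from W1: to W2 (Δx, Δy, Δh) = (85, -95, +0.03); to W3 = (45, -50, +0.02).
Determinant of the coordinate differences = 85·(-50) − 45·(-95) = 25.
∂h/∂x = [(+0.03)·(-50) − (+0.02)·(-95)] / 25 = +0.01600
∂h/∂y = [85·(+0.02) − 45·(+0.03)] / 25 = +0.01400
|∇h| = √(0.01600² + 0.01400²) = 0.02126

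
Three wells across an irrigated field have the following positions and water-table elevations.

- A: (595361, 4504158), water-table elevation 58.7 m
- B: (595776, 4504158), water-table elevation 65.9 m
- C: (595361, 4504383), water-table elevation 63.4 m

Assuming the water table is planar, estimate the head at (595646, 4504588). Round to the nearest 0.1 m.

72.6 m

∂h/∂x = (65.9 − 58.7) / (595776 − 595361) = +0.01735
∂h/∂y = (63.4 − 58.7) / (4504383 − 4504158) = +0.02089
h(595646, 4504588) = 58.7 + (+0.01735)·(285) + (+0.02089)·(430) = 58.7 +4.945 +8.982 = 72.627 m.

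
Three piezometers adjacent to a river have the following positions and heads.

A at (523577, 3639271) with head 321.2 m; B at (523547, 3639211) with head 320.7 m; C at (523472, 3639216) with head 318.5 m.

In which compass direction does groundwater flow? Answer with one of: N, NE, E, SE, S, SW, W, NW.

W

Differences from A: to B (Δx, Δy, Δh) = (-30, -60, -0.5); to C = (-105, -55, -2.7).
Determinant of the coordinate differences = (-30)·(-55) − (-105)·(-60) = -4650.
∂h/∂x = [(-0.5)·(-55) − (-2.7)·(-60)] / -4650 = +0.02892
∂h/∂y = [(-30)·(-2.7) − (-105)·(-0.5)] / -4650 = -0.006129
Flow = −∇h = (-0.02892 east, +0.006129 north), which points west.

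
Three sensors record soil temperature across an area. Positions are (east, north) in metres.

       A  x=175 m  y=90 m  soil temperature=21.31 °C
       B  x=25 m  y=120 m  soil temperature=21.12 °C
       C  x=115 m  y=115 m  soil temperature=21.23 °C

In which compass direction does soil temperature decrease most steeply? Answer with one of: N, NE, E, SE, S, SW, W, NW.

With T = a·x + b·y + c and A as origin, the differences give:
  (-150)·a + 30·b = -0.19
  (-60)·a + 25·b = -0.08
Eliminate b (×25 and ×30, subtract): -1950·a = -2.350 → a = ∂T/∂x = +0.001205
Back-substitute: b = ∂T/∂y = -0.0003077.
Steepest decrease is along −∇f = (-0.001205 E, +0.0003077 N) → west.

W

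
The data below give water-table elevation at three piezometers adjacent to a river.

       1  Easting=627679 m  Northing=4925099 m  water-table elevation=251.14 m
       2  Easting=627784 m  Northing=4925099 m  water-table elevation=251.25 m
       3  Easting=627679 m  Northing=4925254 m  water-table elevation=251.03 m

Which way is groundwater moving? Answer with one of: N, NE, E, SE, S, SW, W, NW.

∂h/∂x = (251.25 − 251.14) / (627784 − 627679) = +0.001048
∂h/∂y = (251.03 − 251.14) / (4925254 − 4925099) = -0.0007097
Flow = −∇h = (-0.001048 east, +0.0007097 north), which points northwest.

NW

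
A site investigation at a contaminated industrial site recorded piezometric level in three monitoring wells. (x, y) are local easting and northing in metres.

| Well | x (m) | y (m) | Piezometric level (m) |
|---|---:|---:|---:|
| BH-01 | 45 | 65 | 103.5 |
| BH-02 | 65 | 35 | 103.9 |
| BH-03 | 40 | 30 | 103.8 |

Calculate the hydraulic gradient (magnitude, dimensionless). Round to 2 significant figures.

0.011

Taking BH-01 as reference: BH-02−BH-01 = (20, -30, +0.4); BH-03−BH-01 = (-5, -35, +0.3).
Solve a·Δx + b·Δy = Δh: det = 20·(-35) − (-5)·(-30) = -850.
∂h/∂x = [(+0.4)·(-35) − (+0.3)·(-30)] / -850 = +0.005882
∂h/∂y = [20·(+0.3) − (-5)·(+0.4)] / -850 = -0.009412
|∇h| = √(0.005882² + -0.009412²) = 0.0111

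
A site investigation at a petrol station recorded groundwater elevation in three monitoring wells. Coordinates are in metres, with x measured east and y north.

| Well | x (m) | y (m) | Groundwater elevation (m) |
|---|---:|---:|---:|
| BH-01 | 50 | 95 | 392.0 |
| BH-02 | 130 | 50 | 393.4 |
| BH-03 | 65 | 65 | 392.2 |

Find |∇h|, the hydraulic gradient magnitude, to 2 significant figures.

Differences from BH-01: to BH-02 (Δx, Δy, Δh) = (80, -45, +1.4); to BH-03 = (15, -30, +0.2).
Determinant of the coordinate differences = 80·(-30) − 15·(-45) = -1725.
∂h/∂x = [(+1.4)·(-30) − (+0.2)·(-45)] / -1725 = +0.01913
∂h/∂y = [80·(+0.2) − 15·(+1.4)] / -1725 = +0.002899
|∇h| = √(0.01913² + 0.002899²) = 0.01935

0.019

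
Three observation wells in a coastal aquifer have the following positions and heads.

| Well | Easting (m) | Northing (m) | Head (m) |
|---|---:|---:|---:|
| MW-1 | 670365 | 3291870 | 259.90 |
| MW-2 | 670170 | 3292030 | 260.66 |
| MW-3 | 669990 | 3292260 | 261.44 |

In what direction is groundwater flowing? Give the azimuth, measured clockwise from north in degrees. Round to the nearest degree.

Taking MW-1 as reference: MW-2−MW-1 = (-195, 160, +0.76); MW-3−MW-1 = (-375, 390, +1.54).
Determinant of the coordinate differences = (-195)·390 − (-375)·160 = -16050.
∂h/∂x = [(+0.76)·390 − (+1.54)·160] / -16050 = -0.003115
∂h/∂y = [(-195)·(+1.54) − (-375)·(+0.76)] / -16050 = +0.0009533
Flow direction (−∇h) has components (+0.003115 E, -0.0009533 N).
Azimuth = atan2(E, N) = atan2(+0.003115, -0.0009533) = 107.0° ≈ 107°.

107°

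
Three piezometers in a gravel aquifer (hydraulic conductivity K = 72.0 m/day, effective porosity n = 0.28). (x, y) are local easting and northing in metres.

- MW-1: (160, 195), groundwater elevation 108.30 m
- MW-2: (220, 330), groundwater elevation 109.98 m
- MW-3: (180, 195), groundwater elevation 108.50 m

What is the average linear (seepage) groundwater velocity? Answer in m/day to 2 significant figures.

3.3 m/day

Differences from MW-1: to MW-2 (Δx, Δy, Δh) = (60, 135, +1.68); to MW-3 = (20, 0, +0.20).
Determinant of the coordinate differences = 60·0 − 20·135 = -2700.
∂h/∂x = [(+1.68)·0 − (+0.20)·135] / -2700 = +0.01000
∂h/∂y = [60·(+0.20) − 20·(+1.68)] / -2700 = +0.008000
|∇h| = √(0.01000² + 0.008000²) = 0.01281
Seepage velocity v = K·i/n = 72.0 × 0.01281 / 0.28 = 3.294 m/day.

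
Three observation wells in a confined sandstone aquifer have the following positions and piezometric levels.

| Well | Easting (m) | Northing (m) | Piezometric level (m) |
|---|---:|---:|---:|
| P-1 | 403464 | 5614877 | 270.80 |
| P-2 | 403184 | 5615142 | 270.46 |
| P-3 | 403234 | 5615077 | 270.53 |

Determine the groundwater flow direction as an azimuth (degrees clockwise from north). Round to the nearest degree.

306°

With h = a·x + b·y + c and P-1 as origin, the differences give:
  (-280)·a + 265·b = -0.34
  (-230)·a + 200·b = -0.27
Eliminate b (×200 and ×265, subtract): 4950·a = 3.550 → a = ∂h/∂x = +0.0007172
Back-substitute: b = ∂h/∂y = -0.0005253.
Flow direction (−∇h) has components (-0.0007172 E, +0.0005253 N).
Azimuth = atan2(E, N) = atan2(-0.0007172, +0.0005253) = 306.2° ≈ 306°.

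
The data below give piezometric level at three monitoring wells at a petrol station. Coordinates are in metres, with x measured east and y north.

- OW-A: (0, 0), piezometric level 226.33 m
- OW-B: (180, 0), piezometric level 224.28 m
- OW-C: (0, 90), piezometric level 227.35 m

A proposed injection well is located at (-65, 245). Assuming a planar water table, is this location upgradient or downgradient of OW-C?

∂h/∂x = (224.28 − 226.33) / (180 − 0) = -0.01139
∂h/∂y = (227.35 − 226.33) / (90 − 0) = +0.01133
Head at (-65, 245) = 226.33 + (-0.01139)·(-65) + (+0.01133)·(245) = 229.85 m.
That is higher than the 227.35 m at OW-C, so the point is upgradient.

upgradient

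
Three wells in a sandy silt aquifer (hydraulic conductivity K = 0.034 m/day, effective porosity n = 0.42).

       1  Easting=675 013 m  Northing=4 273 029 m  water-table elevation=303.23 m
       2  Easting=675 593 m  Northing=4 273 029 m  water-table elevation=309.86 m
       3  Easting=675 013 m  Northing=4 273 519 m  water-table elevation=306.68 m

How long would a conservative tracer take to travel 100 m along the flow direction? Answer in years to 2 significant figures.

250 years

∂h/∂x = (309.86 − 303.23) / (675593 − 675013) = +0.01143
∂h/∂y = (306.68 − 303.23) / (4273519 − 4273029) = +0.007041
|∇h| = √(0.01143² + 0.007041²) = 0.01342
Seepage velocity v = K·i/n = 0.034 × 0.01342 / 0.42 = 0.001086 m/day.
t = 100 / 0.001086 = 9.208e+04 days = 252 years.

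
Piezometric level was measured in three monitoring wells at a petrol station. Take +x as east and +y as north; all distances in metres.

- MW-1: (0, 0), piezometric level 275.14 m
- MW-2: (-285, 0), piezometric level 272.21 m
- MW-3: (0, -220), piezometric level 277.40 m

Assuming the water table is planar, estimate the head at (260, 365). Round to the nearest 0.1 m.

274.1 m

∂h/∂x = (272.21 − 275.14) / (-285 − 0) = +0.01028
∂h/∂y = (277.40 − 275.14) / (-220 − 0) = -0.01027
h(260, 365) = 275.14 + (+0.01028)·(260) + (-0.01027)·(365) = 275.14 +2.673 -3.750 = 274.063 m.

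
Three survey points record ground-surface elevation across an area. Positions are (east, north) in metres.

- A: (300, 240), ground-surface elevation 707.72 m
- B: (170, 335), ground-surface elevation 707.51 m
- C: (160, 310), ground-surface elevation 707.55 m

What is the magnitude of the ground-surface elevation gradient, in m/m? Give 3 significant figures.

0.00177 m/m

Taking A as reference: B−A = (-130, 95, -0.21); C−A = (-140, 70, -0.17).
Determinant of the coordinate differences = (-130)·70 − (-140)·95 = 4200.
∂z/∂x = [(-0.21)·70 − (-0.17)·95] / 4200 = +0.0003452
∂z/∂y = [(-130)·(-0.17) − (-140)·(-0.21)] / 4200 = -0.001738
|∇f| = √(0.0003452² + -0.001738²) = 0.001772 m/m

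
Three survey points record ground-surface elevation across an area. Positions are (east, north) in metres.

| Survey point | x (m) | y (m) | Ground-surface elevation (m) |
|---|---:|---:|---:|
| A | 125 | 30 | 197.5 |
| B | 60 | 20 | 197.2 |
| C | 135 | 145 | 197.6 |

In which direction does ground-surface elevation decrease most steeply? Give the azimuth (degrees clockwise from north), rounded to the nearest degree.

With z = a·x + b·y + c and A as origin, the differences give:
  (-65)·a + (-10)·b = -0.3
  10·a + 115·b = +0.1
Eliminate b (×115 and ×(-10), subtract): -7375·a = -33.50 → a = ∂z/∂x = +0.004542
Back-substitute: b = ∂z/∂y = +0.0004746.
Steepest decrease is along −∇f: components (-0.004542 E, -0.0004746 N).
Azimuth = atan2(-0.004542, -0.0004746) = 264.0° ≈ 264°.

264°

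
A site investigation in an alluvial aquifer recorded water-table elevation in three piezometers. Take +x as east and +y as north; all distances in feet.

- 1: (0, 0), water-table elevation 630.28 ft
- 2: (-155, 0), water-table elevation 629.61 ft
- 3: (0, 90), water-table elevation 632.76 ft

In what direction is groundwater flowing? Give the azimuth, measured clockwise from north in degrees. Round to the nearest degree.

189°

∂h/∂x = (629.61 − 630.28) / (-155 − 0) = +0.004323
∂h/∂y = (632.76 − 630.28) / (90 − 0) = +0.02756
Flow direction (−∇h) has components (-0.004323 E, -0.02756 N).
Azimuth = atan2(E, N) = atan2(-0.004323, -0.02756) = 188.9° ≈ 189°.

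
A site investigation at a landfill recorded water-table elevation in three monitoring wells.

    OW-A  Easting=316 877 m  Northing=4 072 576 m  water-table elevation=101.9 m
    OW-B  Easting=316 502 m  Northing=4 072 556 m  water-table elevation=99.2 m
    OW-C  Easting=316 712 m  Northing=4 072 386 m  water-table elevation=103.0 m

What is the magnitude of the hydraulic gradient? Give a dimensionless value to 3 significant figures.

Three-point gradient (reference OW-A): Δ to OW-B = (-375, -20, -2.7), Δ to OW-C = (-165, -190, +1.1).
∂h/∂x = +0.007873, ∂h/∂y = -0.01263 (det = 67950).
|∇h| = √(0.007873² + -0.01263²) = 0.01488

0.0149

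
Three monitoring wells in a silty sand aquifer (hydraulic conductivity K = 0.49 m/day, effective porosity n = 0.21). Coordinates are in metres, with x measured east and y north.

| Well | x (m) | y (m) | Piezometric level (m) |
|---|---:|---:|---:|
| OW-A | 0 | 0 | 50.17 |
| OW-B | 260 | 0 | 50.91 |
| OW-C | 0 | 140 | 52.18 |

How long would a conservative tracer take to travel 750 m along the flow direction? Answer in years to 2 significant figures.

60 years

∂h/∂x = (50.91 − 50.17) / (260 − 0) = +0.002846
∂h/∂y = (52.18 − 50.17) / (140 − 0) = +0.01436
|∇h| = √(0.002846² + 0.01436²) = 0.01464
Seepage velocity v = K·i/n = 0.49 × 0.01464 / 0.21 = 0.03416 m/day.
t = 750 / 0.03416 = 2.196e+04 days = 60.1 years.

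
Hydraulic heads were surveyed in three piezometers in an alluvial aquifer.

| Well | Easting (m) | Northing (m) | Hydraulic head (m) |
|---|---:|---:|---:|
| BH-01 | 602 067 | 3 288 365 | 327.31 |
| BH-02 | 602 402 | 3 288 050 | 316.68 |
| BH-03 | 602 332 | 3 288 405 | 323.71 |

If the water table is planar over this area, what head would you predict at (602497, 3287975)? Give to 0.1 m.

With h = a·x + b·y + c and BH-01 as origin, the differences give:
  335·a + (-315)·b = -10.63
  265·a + 40·b = -3.60
Eliminate b (×40 and ×(-315), subtract): 96875·a = -1559.200 → a = ∂h/∂x = -0.01609
Back-substitute: b = ∂h/∂y = +0.01663.
h(602497, 3287975) = 327.31 + (-0.01609)·(430) + (+0.01663)·(-390) = 327.31 -6.921 -6.485 = 313.904 m.

313.9 m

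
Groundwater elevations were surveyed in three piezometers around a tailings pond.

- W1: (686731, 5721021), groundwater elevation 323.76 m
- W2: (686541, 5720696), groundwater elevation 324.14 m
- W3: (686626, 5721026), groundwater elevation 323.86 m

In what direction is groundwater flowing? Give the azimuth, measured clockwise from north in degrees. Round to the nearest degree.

059°

Differences from W1: to W2 (Δx, Δy, Δh) = (-190, -325, +0.38); to W3 = (-105, 5, +0.10).
Determinant of the coordinate differences = (-190)·5 − (-105)·(-325) = -35075.
∂h/∂x = [(+0.38)·5 − (+0.10)·(-325)] / -35075 = -0.0009808
∂h/∂y = [(-190)·(+0.10) − (-105)·(+0.38)] / -35075 = -0.0005959
Flow direction (−∇h) has components (+0.0009808 E, +0.0005959 N).
Azimuth = atan2(E, N) = atan2(+0.0009808, +0.0005959) = 58.7° ≈ 059°.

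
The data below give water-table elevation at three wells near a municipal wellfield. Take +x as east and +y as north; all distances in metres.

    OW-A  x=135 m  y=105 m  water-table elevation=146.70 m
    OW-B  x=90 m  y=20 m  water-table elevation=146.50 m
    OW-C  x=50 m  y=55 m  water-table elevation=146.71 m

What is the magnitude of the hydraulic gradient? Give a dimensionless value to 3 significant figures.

0.00413

Three-point gradient (reference OW-A): Δ to OW-B = (-45, -85, -0.20), Δ to OW-C = (-85, -50, +0.01).
∂h/∂x = -0.002181, ∂h/∂y = +0.003508 (det = -4975).
|∇h| = √(-0.002181² + 0.003508²) = 0.004131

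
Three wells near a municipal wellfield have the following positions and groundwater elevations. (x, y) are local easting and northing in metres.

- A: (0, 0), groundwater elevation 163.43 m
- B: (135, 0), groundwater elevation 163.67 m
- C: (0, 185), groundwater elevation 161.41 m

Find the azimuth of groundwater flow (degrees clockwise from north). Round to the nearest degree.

∂h/∂x = (163.67 − 163.43) / (135 − 0) = +0.001778
∂h/∂y = (161.41 − 163.43) / (185 − 0) = -0.01092
Flow direction (−∇h) has components (-0.001778 E, +0.01092 N).
Azimuth = atan2(E, N) = atan2(-0.001778, +0.01092) = 350.8° ≈ 351°.

351°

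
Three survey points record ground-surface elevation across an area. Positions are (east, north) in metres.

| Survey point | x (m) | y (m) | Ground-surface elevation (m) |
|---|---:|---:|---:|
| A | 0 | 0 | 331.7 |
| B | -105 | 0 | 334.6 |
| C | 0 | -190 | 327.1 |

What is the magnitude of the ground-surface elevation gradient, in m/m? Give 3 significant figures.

0.0367 m/m

∂z/∂x = (334.6 − 331.7) / (-105 − 0) = -0.02762
∂z/∂y = (327.1 − 331.7) / (-190 − 0) = +0.02421
|∇f| = √(-0.02762² + 0.02421²) = 0.03673 m/m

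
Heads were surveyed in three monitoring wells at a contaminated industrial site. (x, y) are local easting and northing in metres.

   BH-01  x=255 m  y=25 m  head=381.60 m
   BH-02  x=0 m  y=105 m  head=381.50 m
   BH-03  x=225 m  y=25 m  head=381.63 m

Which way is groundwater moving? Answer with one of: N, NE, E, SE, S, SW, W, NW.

N

Taking BH-01 as reference: BH-02−BH-01 = (-255, 80, -0.10); BH-03−BH-01 = (-30, 0, +0.03).
Solve a·Δx + b·Δy = Δh: det = (-255)·0 − (-30)·80 = 2400.
∂h/∂x = [(-0.10)·0 − (+0.03)·80] / 2400 = -0.0010000
∂h/∂y = [(-255)·(+0.03) − (-30)·(-0.10)] / 2400 = -0.004437
Flow = −∇h = (+0.0010000 east, +0.004437 north), which points north.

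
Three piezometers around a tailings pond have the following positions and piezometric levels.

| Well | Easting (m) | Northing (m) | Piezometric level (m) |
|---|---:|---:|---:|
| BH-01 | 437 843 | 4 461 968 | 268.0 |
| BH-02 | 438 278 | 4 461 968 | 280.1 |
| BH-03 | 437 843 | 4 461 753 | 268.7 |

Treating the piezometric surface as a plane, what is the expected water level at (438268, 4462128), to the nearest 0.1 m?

∂h/∂x = (280.1 − 268.0) / (438278 − 437843) = +0.02782
∂h/∂y = (268.7 − 268.0) / (4461753 − 4461968) = -0.003256
h(438268, 4462128) = 268.0 + (+0.02782)·(425) + (-0.003256)·(160) = 268.0 +11.822 -0.521 = 279.301 m.

279.3 m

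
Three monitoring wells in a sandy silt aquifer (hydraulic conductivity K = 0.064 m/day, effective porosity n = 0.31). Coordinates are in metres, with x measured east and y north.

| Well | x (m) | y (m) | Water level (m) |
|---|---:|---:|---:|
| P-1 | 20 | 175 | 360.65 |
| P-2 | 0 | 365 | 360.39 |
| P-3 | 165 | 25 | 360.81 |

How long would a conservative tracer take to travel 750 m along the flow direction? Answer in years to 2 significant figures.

With h = a·x + b·y + c and P-1 as origin, the differences give:
  (-20)·a + 190·b = -0.26
  145·a + (-150)·b = +0.16
Eliminate b (×(-150) and ×190, subtract): -24550·a = 8.600 → a = ∂h/∂x = -0.0003503
Back-substitute: b = ∂h/∂y = -0.001405.
|∇h| = √(-0.0003503² + -0.001405²) = 0.001448
Seepage velocity v = K·i/n = 0.064 × 0.001448 / 0.31 = 0.0002989 m/day.
t = 750 / 0.0002989 = 2.509e+06 days = 6.87e+03 years.

6900 years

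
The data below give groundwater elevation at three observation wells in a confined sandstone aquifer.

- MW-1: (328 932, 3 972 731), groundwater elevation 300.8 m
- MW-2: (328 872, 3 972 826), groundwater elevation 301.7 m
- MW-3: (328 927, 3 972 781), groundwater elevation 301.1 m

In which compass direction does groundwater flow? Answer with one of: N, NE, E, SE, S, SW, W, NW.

SE

Differences from MW-1: to MW-2 (Δx, Δy, Δh) = (-60, 95, +0.9); to MW-3 = (-5, 50, +0.3).
Determinant of the coordinate differences = (-60)·50 − (-5)·95 = -2525.
∂h/∂x = [(+0.9)·50 − (+0.3)·95] / -2525 = -0.006535
∂h/∂y = [(-60)·(+0.3) − (-5)·(+0.9)] / -2525 = +0.005347
Flow = −∇h = (+0.006535 east, -0.005347 north), which points southeast.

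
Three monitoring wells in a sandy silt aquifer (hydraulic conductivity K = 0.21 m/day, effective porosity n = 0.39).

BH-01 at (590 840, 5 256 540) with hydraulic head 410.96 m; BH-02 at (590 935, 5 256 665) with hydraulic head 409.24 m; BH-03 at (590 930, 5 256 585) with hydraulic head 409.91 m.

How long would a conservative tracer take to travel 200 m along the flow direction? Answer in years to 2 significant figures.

Differences from BH-01: to BH-02 (Δx, Δy, Δh) = (95, 125, -1.72); to BH-03 = (90, 45, -1.05).
Solve a·Δx + b·Δy = Δh: det = 95·45 − 90·125 = -6975.
∂h/∂x = [(-1.72)·45 − (-1.05)·125] / -6975 = -0.007720
∂h/∂y = [95·(-1.05) − 90·(-1.72)] / -6975 = -0.007892
|∇h| = √(-0.007720² + -0.007892²) = 0.01104
Seepage velocity v = K·i/n = 0.21 × 0.01104 / 0.39 = 0.005945 m/day.
t = 200 / 0.005945 = 3.364e+04 days = 92.1 years.

92 years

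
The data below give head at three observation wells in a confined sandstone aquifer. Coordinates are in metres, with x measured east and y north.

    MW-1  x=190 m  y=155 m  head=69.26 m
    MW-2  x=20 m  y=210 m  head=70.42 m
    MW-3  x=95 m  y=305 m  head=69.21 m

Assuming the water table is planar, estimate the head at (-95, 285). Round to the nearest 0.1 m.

Differences from MW-1: to MW-2 (Δx, Δy, Δh) = (-170, 55, +1.16); to MW-3 = (-95, 150, -0.05).
Solve a·Δx + b·Δy = Δh: det = (-170)·150 − (-95)·55 = -20275.
∂h/∂x = [(+1.16)·150 − (-0.05)·55] / -20275 = -0.008718
∂h/∂y = [(-170)·(-0.05) − (-95)·(+1.16)] / -20275 = -0.005855
h(-95, 285) = 69.26 + (-0.008718)·(-285) + (-0.005855)·(130) = 69.26 +2.485 -0.761 = 70.983 m.

71.0 m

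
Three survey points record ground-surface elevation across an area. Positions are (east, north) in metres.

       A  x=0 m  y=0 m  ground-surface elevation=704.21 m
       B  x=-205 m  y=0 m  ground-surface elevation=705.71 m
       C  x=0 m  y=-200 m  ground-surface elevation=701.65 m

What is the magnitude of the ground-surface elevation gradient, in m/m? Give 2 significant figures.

∂z/∂x = (705.71 − 704.21) / (-205 − 0) = -0.007317
∂z/∂y = (701.65 − 704.21) / (-200 − 0) = +0.01280
|∇f| = √(-0.007317² + 0.01280²) = 0.01474 m/m

0.015 m/m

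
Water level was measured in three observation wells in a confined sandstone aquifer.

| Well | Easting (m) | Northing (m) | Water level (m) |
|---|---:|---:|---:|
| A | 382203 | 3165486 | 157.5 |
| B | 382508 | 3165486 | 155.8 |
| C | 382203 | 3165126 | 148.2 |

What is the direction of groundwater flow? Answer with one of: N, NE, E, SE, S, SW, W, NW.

S

∂h/∂x = (155.8 − 157.5) / (382508 − 382203) = -0.005574
∂h/∂y = (148.2 − 157.5) / (3165126 − 3165486) = +0.02583
Flow = −∇h = (+0.005574 east, -0.02583 north), which points south.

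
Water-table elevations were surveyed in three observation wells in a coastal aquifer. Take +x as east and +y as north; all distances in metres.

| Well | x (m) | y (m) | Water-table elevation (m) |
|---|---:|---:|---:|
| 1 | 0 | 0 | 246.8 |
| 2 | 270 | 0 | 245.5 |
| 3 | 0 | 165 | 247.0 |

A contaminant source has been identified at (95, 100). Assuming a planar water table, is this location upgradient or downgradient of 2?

upgradient

∂h/∂x = (245.5 − 246.8) / (270 − 0) = -0.004815
∂h/∂y = (247.0 − 246.8) / (165 − 0) = +0.001212
Head at (95, 100) = 246.8 + (-0.004815)·(95) + (+0.001212)·(100) = 246.46 m.
That is higher than the 245.5 m at 2, so the point is upgradient.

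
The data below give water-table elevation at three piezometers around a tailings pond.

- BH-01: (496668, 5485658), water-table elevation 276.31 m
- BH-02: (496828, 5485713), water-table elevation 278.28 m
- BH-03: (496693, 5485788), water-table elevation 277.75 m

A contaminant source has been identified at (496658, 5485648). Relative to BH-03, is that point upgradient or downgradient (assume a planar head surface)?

downgradient

Taking BH-01 as reference: BH-02−BH-01 = (160, 55, +1.97); BH-03−BH-01 = (25, 130, +1.44).
Determinant of the coordinate differences = 160·130 − 25·55 = 19425.
∂h/∂x = [(+1.97)·130 − (+1.44)·55] / 19425 = +0.009107
∂h/∂y = [160·(+1.44) − 25·(+1.97)] / 19425 = +0.009326
Head at (496658, 5485648) = 276.31 + (+0.009107)·(-10) + (+0.009326)·(-10) = 276.13 m.
That is lower than the 277.75 m at BH-03, so the point is downgradient.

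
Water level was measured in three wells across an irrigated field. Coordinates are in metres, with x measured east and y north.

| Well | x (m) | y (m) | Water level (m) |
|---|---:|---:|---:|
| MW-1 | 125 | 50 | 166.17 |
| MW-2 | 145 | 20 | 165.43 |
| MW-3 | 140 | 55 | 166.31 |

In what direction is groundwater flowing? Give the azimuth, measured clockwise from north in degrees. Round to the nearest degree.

With h = a·x + b·y + c and MW-1 as origin, the differences give:
  20·a + (-30)·b = -0.74
  15·a + 5·b = +0.14
Eliminate b (×5 and ×(-30), subtract): 550·a = 0.500 → a = ∂h/∂x = +0.0009091
Back-substitute: b = ∂h/∂y = +0.02527.
Flow direction (−∇h) has components (-0.0009091 E, -0.02527 N).
Azimuth = atan2(E, N) = atan2(-0.0009091, -0.02527) = 182.1° ≈ 182°.

182°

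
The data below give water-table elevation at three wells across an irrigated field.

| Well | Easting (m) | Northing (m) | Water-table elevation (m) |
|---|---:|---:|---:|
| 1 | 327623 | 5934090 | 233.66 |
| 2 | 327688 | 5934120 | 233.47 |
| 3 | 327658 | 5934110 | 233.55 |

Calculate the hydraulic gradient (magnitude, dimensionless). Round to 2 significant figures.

Taking 1 as reference: 2−1 = (65, 30, -0.19); 3−1 = (35, 20, -0.11).
Determinant of the coordinate differences = 65·20 − 35·30 = 250.
∂h/∂x = [(-0.19)·20 − (-0.11)·30] / 250 = -0.002000
∂h/∂y = [65·(-0.11) − 35·(-0.19)] / 250 = -0.002000
|∇h| = √(-0.002000² + -0.002000²) = 0.002828

0.0028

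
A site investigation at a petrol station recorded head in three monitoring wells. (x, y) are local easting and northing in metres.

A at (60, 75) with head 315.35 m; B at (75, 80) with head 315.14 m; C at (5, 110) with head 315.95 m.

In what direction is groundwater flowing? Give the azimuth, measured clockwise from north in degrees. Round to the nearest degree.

076°

With h = a·x + b·y + c and A as origin, the differences give:
  15·a + 5·b = -0.21
  (-55)·a + 35·b = +0.60
Eliminate b (×35 and ×5, subtract): 800·a = -10.350 → a = ∂h/∂x = -0.01294
Back-substitute: b = ∂h/∂y = -0.003188.
Flow direction (−∇h) has components (+0.01294 E, +0.003188 N).
Azimuth = atan2(E, N) = atan2(+0.01294, +0.003188) = 76.2° ≈ 076°.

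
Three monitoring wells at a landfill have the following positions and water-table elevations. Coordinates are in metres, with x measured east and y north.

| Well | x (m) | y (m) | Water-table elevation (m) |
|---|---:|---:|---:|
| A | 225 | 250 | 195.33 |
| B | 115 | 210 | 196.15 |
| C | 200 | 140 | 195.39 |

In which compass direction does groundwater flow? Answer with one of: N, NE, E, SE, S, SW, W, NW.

E

Taking A as reference: B−A = (-110, -40, +0.82); C−A = (-25, -110, +0.06).
Determinant of the coordinate differences = (-110)·(-110) − (-25)·(-40) = 11100.
∂h/∂x = [(+0.82)·(-110) − (+0.06)·(-40)] / 11100 = -0.007910
∂h/∂y = [(-110)·(+0.06) − (-25)·(+0.82)] / 11100 = +0.001252
Flow = −∇h = (+0.007910 east, -0.001252 north), which points east.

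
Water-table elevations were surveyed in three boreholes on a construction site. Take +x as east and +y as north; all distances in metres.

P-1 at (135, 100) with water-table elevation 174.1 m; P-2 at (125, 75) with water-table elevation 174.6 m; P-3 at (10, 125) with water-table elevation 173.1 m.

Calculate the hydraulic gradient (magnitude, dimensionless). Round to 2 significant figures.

Differences from P-1: to P-2 (Δx, Δy, Δh) = (-10, -25, +0.5); to P-3 = (-125, 25, -1.0).
Determinant of the coordinate differences = (-10)·25 − (-125)·(-25) = -3375.
∂h/∂x = [(+0.5)·25 − (-1.0)·(-25)] / -3375 = +0.003704
∂h/∂y = [(-10)·(-1.0) − (-125)·(+0.5)] / -3375 = -0.02148
|∇h| = √(0.003704² + -0.02148²) = 0.0218

0.022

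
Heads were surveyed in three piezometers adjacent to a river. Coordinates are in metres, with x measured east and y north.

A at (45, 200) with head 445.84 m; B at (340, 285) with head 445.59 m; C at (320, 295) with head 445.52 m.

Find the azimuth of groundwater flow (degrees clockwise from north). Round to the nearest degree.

352°

Differences from A: to B (Δx, Δy, Δh) = (295, 85, -0.25); to C = (275, 95, -0.32).
Solve a·Δx + b·Δy = Δh: det = 295·95 − 275·85 = 4650.
∂h/∂x = [(-0.25)·95 − (-0.32)·85] / 4650 = +0.0007419
∂h/∂y = [295·(-0.32) − 275·(-0.25)] / 4650 = -0.005516
Flow direction (−∇h) has components (-0.0007419 E, +0.005516 N).
Azimuth = atan2(E, N) = atan2(-0.0007419, +0.005516) = 352.3° ≈ 352°.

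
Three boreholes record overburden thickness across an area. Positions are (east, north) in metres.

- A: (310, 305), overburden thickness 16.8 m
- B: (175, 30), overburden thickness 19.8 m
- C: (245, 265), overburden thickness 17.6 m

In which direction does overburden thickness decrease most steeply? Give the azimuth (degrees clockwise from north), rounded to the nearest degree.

049°

Taking A as reference: B−A = (-135, -275, +3.0); C−A = (-65, -40, +0.8).
Determinant of the coordinate differences = (-135)·(-40) − (-65)·(-275) = -12475.
∂d/∂x = [(+3.0)·(-40) − (+0.8)·(-275)] / -12475 = -0.008016
∂d/∂y = [(-135)·(+0.8) − (-65)·(+3.0)] / -12475 = -0.006974
Steepest decrease is along −∇f: components (+0.008016 E, +0.006974 N).
Azimuth = atan2(+0.008016, +0.006974) = 49.0° ≈ 049°.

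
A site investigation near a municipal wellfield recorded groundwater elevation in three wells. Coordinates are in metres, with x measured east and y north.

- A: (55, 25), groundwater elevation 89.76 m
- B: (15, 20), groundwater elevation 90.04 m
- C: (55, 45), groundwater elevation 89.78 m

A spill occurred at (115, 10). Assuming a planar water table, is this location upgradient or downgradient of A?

Taking A as reference: B−A = (-40, -5, +0.28); C−A = (0, 20, +0.02).
Determinant of the coordinate differences = (-40)·20 − 0·(-5) = -800.
∂h/∂x = [(+0.28)·20 − (+0.02)·(-5)] / -800 = -0.007125
∂h/∂y = [(-40)·(+0.02) − 0·(+0.28)] / -800 = +0.0010000
Head at (115, 10) = 89.76 + (-0.007125)·(60) + (+0.0010000)·(-15) = 89.32 m.
That is lower than the 89.76 m at A, so the point is downgradient.

downgradient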